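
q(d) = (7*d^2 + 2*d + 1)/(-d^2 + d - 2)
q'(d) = (2*d - 1)*(7*d^2 + 2*d + 1)/(-d^2 + d - 2)^2 + (14*d + 2)/(-d^2 + d - 2)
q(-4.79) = -5.11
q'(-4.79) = 0.37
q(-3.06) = -4.19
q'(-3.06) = 0.76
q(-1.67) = -2.66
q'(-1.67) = 1.52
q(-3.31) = -4.37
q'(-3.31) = 0.68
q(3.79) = -8.68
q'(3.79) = 0.16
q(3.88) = -8.66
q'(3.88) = 0.17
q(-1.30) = -2.05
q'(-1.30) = 1.77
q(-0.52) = -0.66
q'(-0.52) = 1.41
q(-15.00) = -6.39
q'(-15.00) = 0.04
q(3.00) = -8.75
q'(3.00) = -0.03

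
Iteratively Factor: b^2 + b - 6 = (b - 2)*(b + 3)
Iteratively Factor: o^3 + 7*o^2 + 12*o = (o + 4)*(o^2 + 3*o) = o*(o + 4)*(o + 3)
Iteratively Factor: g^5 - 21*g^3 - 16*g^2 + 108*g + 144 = (g + 3)*(g^4 - 3*g^3 - 12*g^2 + 20*g + 48) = (g - 3)*(g + 3)*(g^3 - 12*g - 16) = (g - 4)*(g - 3)*(g + 3)*(g^2 + 4*g + 4) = (g - 4)*(g - 3)*(g + 2)*(g + 3)*(g + 2)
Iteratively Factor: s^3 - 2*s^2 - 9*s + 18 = (s - 2)*(s^2 - 9) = (s - 3)*(s - 2)*(s + 3)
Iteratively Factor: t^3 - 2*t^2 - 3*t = (t - 3)*(t^2 + t) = (t - 3)*(t + 1)*(t)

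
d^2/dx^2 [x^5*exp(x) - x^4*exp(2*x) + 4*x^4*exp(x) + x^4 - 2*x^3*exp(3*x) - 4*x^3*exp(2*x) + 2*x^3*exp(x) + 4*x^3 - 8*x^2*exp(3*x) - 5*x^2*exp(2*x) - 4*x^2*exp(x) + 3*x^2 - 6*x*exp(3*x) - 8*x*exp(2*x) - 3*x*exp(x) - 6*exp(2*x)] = x^5*exp(x) - 4*x^4*exp(2*x) + 14*x^4*exp(x) - 18*x^3*exp(3*x) - 32*x^3*exp(2*x) + 54*x^3*exp(x) - 108*x^2*exp(3*x) - 80*x^2*exp(2*x) + 56*x^2*exp(x) + 12*x^2 - 162*x*exp(3*x) - 96*x*exp(2*x) - 7*x*exp(x) + 24*x - 52*exp(3*x) - 66*exp(2*x) - 14*exp(x) + 6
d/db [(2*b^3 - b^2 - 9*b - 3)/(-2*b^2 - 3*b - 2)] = (-4*b^4 - 12*b^3 - 27*b^2 - 8*b + 9)/(4*b^4 + 12*b^3 + 17*b^2 + 12*b + 4)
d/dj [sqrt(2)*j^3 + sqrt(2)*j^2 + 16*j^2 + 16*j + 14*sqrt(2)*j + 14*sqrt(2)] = 3*sqrt(2)*j^2 + 2*sqrt(2)*j + 32*j + 16 + 14*sqrt(2)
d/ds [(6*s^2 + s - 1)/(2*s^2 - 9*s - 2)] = (-56*s^2 - 20*s - 11)/(4*s^4 - 36*s^3 + 73*s^2 + 36*s + 4)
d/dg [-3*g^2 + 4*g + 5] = 4 - 6*g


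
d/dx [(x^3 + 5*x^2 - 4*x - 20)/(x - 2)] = 2*x + 7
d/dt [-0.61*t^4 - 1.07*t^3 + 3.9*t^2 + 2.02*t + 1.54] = -2.44*t^3 - 3.21*t^2 + 7.8*t + 2.02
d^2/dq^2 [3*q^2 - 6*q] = 6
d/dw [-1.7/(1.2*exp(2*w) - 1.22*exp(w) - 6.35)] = (4.08*exp(w) - 2.074)*exp(w)/(-1.2*exp(2*w) + 1.22*exp(w) + 6.35)^2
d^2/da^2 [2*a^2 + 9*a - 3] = 4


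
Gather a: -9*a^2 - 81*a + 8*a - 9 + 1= -9*a^2 - 73*a - 8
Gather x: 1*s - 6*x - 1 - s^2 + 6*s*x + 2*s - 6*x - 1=-s^2 + 3*s + x*(6*s - 12) - 2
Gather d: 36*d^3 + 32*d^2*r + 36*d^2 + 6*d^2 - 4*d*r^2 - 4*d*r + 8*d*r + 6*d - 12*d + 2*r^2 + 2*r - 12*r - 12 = 36*d^3 + d^2*(32*r + 42) + d*(-4*r^2 + 4*r - 6) + 2*r^2 - 10*r - 12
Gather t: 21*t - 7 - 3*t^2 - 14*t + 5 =-3*t^2 + 7*t - 2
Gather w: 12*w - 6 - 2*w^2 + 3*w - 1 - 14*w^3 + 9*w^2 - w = -14*w^3 + 7*w^2 + 14*w - 7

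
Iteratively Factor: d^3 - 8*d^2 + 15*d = (d - 3)*(d^2 - 5*d) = d*(d - 3)*(d - 5)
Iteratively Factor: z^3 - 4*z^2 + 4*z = (z - 2)*(z^2 - 2*z) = (z - 2)^2*(z)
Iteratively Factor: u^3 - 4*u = (u)*(u^2 - 4) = u*(u + 2)*(u - 2)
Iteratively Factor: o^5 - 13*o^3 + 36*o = (o - 2)*(o^4 + 2*o^3 - 9*o^2 - 18*o) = o*(o - 2)*(o^3 + 2*o^2 - 9*o - 18) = o*(o - 2)*(o + 2)*(o^2 - 9) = o*(o - 2)*(o + 2)*(o + 3)*(o - 3)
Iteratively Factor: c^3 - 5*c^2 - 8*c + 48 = (c - 4)*(c^2 - c - 12) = (c - 4)*(c + 3)*(c - 4)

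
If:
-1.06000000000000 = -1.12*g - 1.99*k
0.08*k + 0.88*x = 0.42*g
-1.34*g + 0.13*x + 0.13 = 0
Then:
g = 0.10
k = 0.48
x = 0.00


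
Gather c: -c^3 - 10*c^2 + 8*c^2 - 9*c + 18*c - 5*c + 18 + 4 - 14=-c^3 - 2*c^2 + 4*c + 8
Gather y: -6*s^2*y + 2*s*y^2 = -6*s^2*y + 2*s*y^2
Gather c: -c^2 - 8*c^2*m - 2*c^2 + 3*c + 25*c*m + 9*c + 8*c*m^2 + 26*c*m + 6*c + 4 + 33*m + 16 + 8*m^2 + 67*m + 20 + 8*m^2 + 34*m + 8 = c^2*(-8*m - 3) + c*(8*m^2 + 51*m + 18) + 16*m^2 + 134*m + 48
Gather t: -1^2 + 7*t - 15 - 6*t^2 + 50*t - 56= -6*t^2 + 57*t - 72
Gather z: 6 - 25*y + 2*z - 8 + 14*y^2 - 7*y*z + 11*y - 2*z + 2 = 14*y^2 - 7*y*z - 14*y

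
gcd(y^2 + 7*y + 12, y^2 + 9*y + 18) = y + 3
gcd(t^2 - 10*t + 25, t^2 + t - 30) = t - 5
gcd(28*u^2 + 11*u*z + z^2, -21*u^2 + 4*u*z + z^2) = 7*u + z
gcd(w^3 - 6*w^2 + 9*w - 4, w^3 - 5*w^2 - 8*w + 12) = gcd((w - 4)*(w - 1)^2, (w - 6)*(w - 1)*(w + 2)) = w - 1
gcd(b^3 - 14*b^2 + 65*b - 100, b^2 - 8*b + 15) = b - 5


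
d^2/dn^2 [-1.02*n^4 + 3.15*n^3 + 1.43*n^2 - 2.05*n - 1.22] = -12.24*n^2 + 18.9*n + 2.86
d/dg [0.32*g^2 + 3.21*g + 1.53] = 0.64*g + 3.21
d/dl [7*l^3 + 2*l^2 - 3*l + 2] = 21*l^2 + 4*l - 3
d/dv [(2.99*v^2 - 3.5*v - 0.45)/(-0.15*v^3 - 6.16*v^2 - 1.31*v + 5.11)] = (0.4485*v^4 - 1.05*v^3 - 25.6794*v^2 + 25.0138*v - 18.4745)/(0.0225*v^6 + 1.848*v^5 + 38.3386*v^4 + 14.6062*v^3 - 61.2391*v^2 - 13.3882*v + 26.1121)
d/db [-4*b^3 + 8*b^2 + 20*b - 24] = -12*b^2 + 16*b + 20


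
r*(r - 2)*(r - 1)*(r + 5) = r^4 + 2*r^3 - 13*r^2 + 10*r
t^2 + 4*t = t*(t + 4)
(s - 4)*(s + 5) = s^2 + s - 20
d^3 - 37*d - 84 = (d - 7)*(d + 3)*(d + 4)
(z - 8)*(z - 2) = z^2 - 10*z + 16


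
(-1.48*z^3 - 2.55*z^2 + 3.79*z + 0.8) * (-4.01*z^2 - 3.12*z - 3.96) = 5.9348*z^5 + 14.8431*z^4 - 1.3811*z^3 - 4.9348*z^2 - 17.5044*z - 3.168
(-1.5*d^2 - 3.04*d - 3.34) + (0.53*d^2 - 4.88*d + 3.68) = -0.97*d^2 - 7.92*d + 0.34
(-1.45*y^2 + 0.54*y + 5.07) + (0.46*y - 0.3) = -1.45*y^2 + 1.0*y + 4.77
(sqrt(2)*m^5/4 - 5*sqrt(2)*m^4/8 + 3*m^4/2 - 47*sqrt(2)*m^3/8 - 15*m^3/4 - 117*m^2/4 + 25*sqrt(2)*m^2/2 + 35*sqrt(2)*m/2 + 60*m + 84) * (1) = sqrt(2)*m^5/4 - 5*sqrt(2)*m^4/8 + 3*m^4/2 - 47*sqrt(2)*m^3/8 - 15*m^3/4 - 117*m^2/4 + 25*sqrt(2)*m^2/2 + 35*sqrt(2)*m/2 + 60*m + 84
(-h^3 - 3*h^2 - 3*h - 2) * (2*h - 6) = -2*h^4 + 12*h^2 + 14*h + 12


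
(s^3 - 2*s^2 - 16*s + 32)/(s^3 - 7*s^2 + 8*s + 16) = (s^2 + 2*s - 8)/(s^2 - 3*s - 4)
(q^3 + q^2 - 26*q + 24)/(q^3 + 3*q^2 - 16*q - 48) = (q^2 + 5*q - 6)/(q^2 + 7*q + 12)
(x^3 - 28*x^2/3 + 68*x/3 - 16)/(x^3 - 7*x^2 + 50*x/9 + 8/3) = 3*(x - 2)/(3*x + 1)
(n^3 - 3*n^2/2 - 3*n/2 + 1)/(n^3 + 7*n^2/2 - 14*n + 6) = (n + 1)/(n + 6)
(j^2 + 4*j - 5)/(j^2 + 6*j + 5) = (j - 1)/(j + 1)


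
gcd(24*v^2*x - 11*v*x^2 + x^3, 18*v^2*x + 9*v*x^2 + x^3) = x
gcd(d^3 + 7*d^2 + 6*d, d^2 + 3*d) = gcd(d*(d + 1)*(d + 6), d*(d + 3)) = d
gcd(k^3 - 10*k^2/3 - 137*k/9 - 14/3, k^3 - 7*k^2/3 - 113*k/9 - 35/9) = k^2 + 8*k/3 + 7/9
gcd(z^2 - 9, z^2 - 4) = 1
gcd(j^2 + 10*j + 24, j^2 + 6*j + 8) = j + 4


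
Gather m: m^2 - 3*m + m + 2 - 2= m^2 - 2*m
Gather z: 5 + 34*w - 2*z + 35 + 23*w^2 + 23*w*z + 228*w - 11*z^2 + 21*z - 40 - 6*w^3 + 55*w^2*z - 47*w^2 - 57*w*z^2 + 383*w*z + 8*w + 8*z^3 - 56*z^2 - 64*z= -6*w^3 - 24*w^2 + 270*w + 8*z^3 + z^2*(-57*w - 67) + z*(55*w^2 + 406*w - 45)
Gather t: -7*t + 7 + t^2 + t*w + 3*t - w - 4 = t^2 + t*(w - 4) - w + 3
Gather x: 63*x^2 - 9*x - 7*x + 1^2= 63*x^2 - 16*x + 1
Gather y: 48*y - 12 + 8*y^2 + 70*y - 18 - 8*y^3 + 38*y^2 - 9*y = -8*y^3 + 46*y^2 + 109*y - 30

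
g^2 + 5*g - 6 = (g - 1)*(g + 6)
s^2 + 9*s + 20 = (s + 4)*(s + 5)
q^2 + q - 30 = (q - 5)*(q + 6)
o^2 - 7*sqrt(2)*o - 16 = (o - 8*sqrt(2))*(o + sqrt(2))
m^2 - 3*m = m*(m - 3)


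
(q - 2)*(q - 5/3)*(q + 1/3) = q^3 - 10*q^2/3 + 19*q/9 + 10/9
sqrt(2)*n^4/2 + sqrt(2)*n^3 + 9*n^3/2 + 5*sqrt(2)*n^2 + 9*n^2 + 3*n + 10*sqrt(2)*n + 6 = (n + 2)*(n + sqrt(2)/2)*(n + 3*sqrt(2))*(sqrt(2)*n/2 + 1)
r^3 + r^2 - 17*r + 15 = (r - 3)*(r - 1)*(r + 5)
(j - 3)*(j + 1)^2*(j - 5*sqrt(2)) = j^4 - 5*sqrt(2)*j^3 - j^3 - 5*j^2 + 5*sqrt(2)*j^2 - 3*j + 25*sqrt(2)*j + 15*sqrt(2)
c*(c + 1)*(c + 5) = c^3 + 6*c^2 + 5*c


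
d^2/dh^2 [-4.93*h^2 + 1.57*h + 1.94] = -9.86000000000000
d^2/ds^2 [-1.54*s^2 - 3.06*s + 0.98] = -3.08000000000000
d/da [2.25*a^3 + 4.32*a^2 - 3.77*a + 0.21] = 6.75*a^2 + 8.64*a - 3.77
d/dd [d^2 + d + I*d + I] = 2*d + 1 + I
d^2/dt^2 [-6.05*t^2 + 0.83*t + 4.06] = -12.1000000000000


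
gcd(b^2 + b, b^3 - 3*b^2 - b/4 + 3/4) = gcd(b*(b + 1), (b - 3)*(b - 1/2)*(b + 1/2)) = 1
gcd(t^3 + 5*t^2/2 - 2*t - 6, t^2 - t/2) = 1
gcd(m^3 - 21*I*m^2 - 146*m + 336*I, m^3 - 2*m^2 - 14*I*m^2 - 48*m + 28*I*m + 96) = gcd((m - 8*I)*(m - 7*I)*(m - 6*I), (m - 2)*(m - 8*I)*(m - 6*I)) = m^2 - 14*I*m - 48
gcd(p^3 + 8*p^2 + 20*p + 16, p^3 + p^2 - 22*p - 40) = p^2 + 6*p + 8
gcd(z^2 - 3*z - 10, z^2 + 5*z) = 1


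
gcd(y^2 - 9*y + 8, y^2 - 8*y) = y - 8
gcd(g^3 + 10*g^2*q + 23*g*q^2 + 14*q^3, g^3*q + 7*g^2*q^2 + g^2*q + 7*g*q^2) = g + 7*q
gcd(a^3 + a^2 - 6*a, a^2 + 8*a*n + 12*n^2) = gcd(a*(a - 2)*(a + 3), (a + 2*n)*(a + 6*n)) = 1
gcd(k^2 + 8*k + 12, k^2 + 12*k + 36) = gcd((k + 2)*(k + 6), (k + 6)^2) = k + 6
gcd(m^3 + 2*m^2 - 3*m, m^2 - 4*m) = m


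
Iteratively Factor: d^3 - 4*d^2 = (d - 4)*(d^2) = d*(d - 4)*(d)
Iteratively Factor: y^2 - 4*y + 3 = (y - 1)*(y - 3)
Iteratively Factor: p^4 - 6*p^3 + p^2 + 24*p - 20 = (p - 2)*(p^3 - 4*p^2 - 7*p + 10) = (p - 2)*(p - 1)*(p^2 - 3*p - 10) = (p - 5)*(p - 2)*(p - 1)*(p + 2)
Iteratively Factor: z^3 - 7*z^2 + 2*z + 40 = (z - 4)*(z^2 - 3*z - 10) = (z - 4)*(z + 2)*(z - 5)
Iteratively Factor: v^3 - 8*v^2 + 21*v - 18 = (v - 2)*(v^2 - 6*v + 9) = (v - 3)*(v - 2)*(v - 3)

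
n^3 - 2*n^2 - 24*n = n*(n - 6)*(n + 4)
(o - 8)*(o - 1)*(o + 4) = o^3 - 5*o^2 - 28*o + 32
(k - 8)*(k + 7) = k^2 - k - 56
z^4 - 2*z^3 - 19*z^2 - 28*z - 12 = (z - 6)*(z + 1)^2*(z + 2)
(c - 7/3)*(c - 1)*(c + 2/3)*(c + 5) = c^4 + 7*c^3/3 - 119*c^2/9 + 19*c/9 + 70/9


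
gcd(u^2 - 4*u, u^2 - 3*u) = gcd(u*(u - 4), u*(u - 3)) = u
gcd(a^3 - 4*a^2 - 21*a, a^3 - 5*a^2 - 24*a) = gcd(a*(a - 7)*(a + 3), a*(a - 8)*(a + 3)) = a^2 + 3*a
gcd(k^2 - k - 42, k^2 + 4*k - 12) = k + 6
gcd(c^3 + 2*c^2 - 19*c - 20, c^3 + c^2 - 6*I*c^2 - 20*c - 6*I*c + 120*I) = c^2 + c - 20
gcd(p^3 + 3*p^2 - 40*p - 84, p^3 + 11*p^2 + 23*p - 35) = p + 7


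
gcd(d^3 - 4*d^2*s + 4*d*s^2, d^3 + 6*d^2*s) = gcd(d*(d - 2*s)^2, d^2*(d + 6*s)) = d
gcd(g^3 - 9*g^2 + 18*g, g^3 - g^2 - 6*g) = g^2 - 3*g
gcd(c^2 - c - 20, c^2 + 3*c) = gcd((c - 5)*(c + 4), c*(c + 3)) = 1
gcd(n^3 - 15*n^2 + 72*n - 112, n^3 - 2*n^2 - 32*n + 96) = n^2 - 8*n + 16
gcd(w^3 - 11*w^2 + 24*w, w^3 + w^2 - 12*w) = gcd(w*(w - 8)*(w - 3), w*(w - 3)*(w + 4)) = w^2 - 3*w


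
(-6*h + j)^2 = 36*h^2 - 12*h*j + j^2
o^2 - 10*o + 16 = (o - 8)*(o - 2)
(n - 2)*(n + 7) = n^2 + 5*n - 14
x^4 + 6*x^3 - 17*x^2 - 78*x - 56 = (x - 4)*(x + 1)*(x + 2)*(x + 7)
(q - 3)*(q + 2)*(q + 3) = q^3 + 2*q^2 - 9*q - 18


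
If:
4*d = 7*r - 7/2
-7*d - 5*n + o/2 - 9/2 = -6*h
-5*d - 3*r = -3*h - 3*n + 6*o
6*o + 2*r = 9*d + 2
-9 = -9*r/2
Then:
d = 21/8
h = 8543/1056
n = 5801/1056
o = 173/48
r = 2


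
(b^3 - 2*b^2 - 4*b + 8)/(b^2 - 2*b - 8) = (b^2 - 4*b + 4)/(b - 4)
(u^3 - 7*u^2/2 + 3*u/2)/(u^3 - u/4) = 2*(u - 3)/(2*u + 1)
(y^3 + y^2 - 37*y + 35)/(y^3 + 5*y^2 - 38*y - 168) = (y^2 - 6*y + 5)/(y^2 - 2*y - 24)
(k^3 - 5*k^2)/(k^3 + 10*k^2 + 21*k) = k*(k - 5)/(k^2 + 10*k + 21)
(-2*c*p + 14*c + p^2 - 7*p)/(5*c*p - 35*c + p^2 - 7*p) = (-2*c + p)/(5*c + p)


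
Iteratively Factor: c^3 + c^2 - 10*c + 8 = (c - 2)*(c^2 + 3*c - 4) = (c - 2)*(c - 1)*(c + 4)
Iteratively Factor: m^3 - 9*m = (m + 3)*(m^2 - 3*m) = (m - 3)*(m + 3)*(m)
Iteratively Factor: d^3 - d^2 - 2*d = (d - 2)*(d^2 + d) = (d - 2)*(d + 1)*(d)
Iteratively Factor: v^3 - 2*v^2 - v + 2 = (v - 1)*(v^2 - v - 2) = (v - 1)*(v + 1)*(v - 2)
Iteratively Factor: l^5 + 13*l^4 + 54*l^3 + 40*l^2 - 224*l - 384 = (l + 4)*(l^4 + 9*l^3 + 18*l^2 - 32*l - 96) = (l + 4)^2*(l^3 + 5*l^2 - 2*l - 24) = (l - 2)*(l + 4)^2*(l^2 + 7*l + 12) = (l - 2)*(l + 3)*(l + 4)^2*(l + 4)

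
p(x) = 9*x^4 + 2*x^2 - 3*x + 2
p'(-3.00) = -987.00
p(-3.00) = 758.00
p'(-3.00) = -987.00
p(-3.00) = 758.00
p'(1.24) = 70.60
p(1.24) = 22.63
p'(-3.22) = -1217.78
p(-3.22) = 999.93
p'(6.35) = 9240.12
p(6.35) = 14696.73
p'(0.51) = 3.82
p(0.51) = 1.60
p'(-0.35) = -5.94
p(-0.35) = 3.43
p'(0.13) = -2.40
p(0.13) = 1.65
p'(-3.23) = -1229.06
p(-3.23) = 1012.16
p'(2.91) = 895.76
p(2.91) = 655.58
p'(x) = 36*x^3 + 4*x - 3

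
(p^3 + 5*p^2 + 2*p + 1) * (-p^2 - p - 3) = -p^5 - 6*p^4 - 10*p^3 - 18*p^2 - 7*p - 3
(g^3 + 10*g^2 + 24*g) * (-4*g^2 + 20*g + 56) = -4*g^5 - 20*g^4 + 160*g^3 + 1040*g^2 + 1344*g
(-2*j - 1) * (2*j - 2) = -4*j^2 + 2*j + 2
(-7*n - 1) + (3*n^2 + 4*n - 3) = 3*n^2 - 3*n - 4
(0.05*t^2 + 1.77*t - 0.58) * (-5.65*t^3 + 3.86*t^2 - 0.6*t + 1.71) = -0.2825*t^5 - 9.8075*t^4 + 10.0792*t^3 - 3.2153*t^2 + 3.3747*t - 0.9918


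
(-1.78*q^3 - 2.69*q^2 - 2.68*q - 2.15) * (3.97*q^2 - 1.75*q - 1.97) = -7.0666*q^5 - 7.5643*q^4 - 2.4255*q^3 + 1.4538*q^2 + 9.0421*q + 4.2355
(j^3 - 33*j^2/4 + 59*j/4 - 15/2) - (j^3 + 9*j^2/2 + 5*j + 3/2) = -51*j^2/4 + 39*j/4 - 9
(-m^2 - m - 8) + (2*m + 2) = -m^2 + m - 6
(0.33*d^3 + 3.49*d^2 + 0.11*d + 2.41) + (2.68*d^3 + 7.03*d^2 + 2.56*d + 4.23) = 3.01*d^3 + 10.52*d^2 + 2.67*d + 6.64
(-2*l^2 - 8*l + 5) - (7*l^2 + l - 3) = -9*l^2 - 9*l + 8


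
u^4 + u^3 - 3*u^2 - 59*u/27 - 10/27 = (u - 5/3)*(u + 1/3)^2*(u + 2)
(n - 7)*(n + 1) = n^2 - 6*n - 7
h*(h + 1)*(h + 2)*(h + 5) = h^4 + 8*h^3 + 17*h^2 + 10*h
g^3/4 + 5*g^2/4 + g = g*(g/4 + 1)*(g + 1)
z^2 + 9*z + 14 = (z + 2)*(z + 7)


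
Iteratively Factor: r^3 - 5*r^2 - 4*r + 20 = (r - 5)*(r^2 - 4) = (r - 5)*(r - 2)*(r + 2)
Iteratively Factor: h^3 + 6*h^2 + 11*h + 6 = (h + 1)*(h^2 + 5*h + 6) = (h + 1)*(h + 3)*(h + 2)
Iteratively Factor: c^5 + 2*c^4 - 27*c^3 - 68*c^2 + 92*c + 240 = (c - 2)*(c^4 + 4*c^3 - 19*c^2 - 106*c - 120) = (c - 2)*(c + 2)*(c^3 + 2*c^2 - 23*c - 60) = (c - 2)*(c + 2)*(c + 4)*(c^2 - 2*c - 15) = (c - 2)*(c + 2)*(c + 3)*(c + 4)*(c - 5)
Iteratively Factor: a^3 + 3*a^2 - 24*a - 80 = (a - 5)*(a^2 + 8*a + 16) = (a - 5)*(a + 4)*(a + 4)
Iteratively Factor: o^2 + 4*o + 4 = (o + 2)*(o + 2)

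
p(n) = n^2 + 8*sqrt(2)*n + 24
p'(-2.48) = 6.35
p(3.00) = 66.94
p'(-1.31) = 8.69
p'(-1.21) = 8.89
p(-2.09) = 4.72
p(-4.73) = -7.14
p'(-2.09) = 7.13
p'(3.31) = 17.93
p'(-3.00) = 5.31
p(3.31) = 72.40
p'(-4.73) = 1.85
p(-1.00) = 13.69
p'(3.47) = 18.25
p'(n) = 2*n + 8*sqrt(2)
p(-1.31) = 10.90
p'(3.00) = 17.31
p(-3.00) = -0.94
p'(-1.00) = 9.31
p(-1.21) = 11.77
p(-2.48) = 2.09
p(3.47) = 75.30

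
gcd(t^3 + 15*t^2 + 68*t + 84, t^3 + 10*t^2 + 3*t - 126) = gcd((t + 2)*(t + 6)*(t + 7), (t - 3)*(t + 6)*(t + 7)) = t^2 + 13*t + 42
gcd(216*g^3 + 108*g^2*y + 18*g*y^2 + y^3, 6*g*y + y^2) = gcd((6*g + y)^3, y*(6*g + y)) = 6*g + y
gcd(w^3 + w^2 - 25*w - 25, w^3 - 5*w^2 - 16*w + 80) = w - 5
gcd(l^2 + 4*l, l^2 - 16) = l + 4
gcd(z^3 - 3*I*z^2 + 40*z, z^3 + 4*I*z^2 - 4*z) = z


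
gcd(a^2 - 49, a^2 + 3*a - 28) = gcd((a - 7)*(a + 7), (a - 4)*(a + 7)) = a + 7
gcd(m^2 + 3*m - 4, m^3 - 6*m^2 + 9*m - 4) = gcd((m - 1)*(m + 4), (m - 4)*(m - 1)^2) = m - 1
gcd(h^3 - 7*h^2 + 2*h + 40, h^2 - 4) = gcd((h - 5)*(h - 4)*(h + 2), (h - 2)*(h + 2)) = h + 2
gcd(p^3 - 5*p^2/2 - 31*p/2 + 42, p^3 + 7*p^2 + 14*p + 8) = p + 4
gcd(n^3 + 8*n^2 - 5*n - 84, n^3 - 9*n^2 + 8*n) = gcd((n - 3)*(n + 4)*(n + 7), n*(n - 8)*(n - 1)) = 1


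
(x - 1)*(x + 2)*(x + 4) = x^3 + 5*x^2 + 2*x - 8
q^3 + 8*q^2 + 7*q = q*(q + 1)*(q + 7)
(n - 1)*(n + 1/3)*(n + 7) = n^3 + 19*n^2/3 - 5*n - 7/3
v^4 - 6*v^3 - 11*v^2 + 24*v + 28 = (v - 7)*(v - 2)*(v + 1)*(v + 2)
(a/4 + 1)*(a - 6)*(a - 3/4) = a^3/4 - 11*a^2/16 - 45*a/8 + 9/2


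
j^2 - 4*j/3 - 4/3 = (j - 2)*(j + 2/3)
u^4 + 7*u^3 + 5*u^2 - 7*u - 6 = (u - 1)*(u + 1)^2*(u + 6)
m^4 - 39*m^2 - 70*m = m*(m - 7)*(m + 2)*(m + 5)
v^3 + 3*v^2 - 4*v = v*(v - 1)*(v + 4)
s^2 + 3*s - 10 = (s - 2)*(s + 5)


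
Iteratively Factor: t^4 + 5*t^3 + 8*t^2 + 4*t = (t + 2)*(t^3 + 3*t^2 + 2*t) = t*(t + 2)*(t^2 + 3*t + 2) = t*(t + 1)*(t + 2)*(t + 2)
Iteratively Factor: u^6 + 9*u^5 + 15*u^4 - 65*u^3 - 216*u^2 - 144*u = (u)*(u^5 + 9*u^4 + 15*u^3 - 65*u^2 - 216*u - 144) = u*(u + 3)*(u^4 + 6*u^3 - 3*u^2 - 56*u - 48) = u*(u + 3)*(u + 4)*(u^3 + 2*u^2 - 11*u - 12) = u*(u + 1)*(u + 3)*(u + 4)*(u^2 + u - 12) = u*(u - 3)*(u + 1)*(u + 3)*(u + 4)*(u + 4)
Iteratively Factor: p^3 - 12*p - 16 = (p + 2)*(p^2 - 2*p - 8) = (p - 4)*(p + 2)*(p + 2)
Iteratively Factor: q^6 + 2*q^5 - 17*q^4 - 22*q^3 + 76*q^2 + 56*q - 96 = (q - 2)*(q^5 + 4*q^4 - 9*q^3 - 40*q^2 - 4*q + 48) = (q - 2)*(q + 2)*(q^4 + 2*q^3 - 13*q^2 - 14*q + 24) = (q - 2)*(q + 2)*(q + 4)*(q^3 - 2*q^2 - 5*q + 6) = (q - 2)*(q + 2)^2*(q + 4)*(q^2 - 4*q + 3) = (q - 2)*(q - 1)*(q + 2)^2*(q + 4)*(q - 3)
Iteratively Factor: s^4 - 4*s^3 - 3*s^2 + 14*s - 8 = (s - 4)*(s^3 - 3*s + 2) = (s - 4)*(s + 2)*(s^2 - 2*s + 1) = (s - 4)*(s - 1)*(s + 2)*(s - 1)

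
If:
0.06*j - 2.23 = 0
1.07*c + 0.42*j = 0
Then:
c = -14.59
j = 37.17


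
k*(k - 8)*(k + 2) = k^3 - 6*k^2 - 16*k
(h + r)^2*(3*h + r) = 3*h^3 + 7*h^2*r + 5*h*r^2 + r^3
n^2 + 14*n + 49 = (n + 7)^2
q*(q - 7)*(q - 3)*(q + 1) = q^4 - 9*q^3 + 11*q^2 + 21*q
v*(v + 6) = v^2 + 6*v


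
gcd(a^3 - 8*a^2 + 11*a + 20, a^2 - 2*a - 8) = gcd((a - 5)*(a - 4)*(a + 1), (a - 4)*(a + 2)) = a - 4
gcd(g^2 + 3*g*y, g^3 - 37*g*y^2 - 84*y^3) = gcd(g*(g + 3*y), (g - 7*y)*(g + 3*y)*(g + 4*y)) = g + 3*y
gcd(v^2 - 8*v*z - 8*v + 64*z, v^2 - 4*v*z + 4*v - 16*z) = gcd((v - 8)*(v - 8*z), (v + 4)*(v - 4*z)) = 1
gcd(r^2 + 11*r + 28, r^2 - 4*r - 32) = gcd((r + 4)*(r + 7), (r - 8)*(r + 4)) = r + 4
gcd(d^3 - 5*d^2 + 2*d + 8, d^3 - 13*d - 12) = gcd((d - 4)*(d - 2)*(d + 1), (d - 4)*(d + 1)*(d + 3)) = d^2 - 3*d - 4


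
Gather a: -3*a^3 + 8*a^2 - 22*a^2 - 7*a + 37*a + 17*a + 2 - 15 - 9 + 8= -3*a^3 - 14*a^2 + 47*a - 14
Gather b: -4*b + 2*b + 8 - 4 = 4 - 2*b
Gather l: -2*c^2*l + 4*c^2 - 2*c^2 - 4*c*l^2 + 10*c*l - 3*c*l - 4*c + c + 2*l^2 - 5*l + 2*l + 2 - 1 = 2*c^2 - 3*c + l^2*(2 - 4*c) + l*(-2*c^2 + 7*c - 3) + 1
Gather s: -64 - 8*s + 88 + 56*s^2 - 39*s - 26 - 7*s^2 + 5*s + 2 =49*s^2 - 42*s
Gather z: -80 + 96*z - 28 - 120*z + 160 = 52 - 24*z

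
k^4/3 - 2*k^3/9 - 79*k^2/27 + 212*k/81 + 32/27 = (k/3 + 1)*(k - 8/3)*(k - 4/3)*(k + 1/3)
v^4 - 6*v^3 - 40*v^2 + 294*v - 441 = (v - 7)*(v - 3)^2*(v + 7)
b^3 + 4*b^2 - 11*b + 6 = (b - 1)^2*(b + 6)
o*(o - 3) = o^2 - 3*o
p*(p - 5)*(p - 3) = p^3 - 8*p^2 + 15*p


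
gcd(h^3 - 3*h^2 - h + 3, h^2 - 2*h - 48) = 1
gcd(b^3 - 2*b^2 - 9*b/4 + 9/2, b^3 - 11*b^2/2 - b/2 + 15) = b^2 - b/2 - 3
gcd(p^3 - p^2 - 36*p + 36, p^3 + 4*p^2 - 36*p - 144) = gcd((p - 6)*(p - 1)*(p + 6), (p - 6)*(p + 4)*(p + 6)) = p^2 - 36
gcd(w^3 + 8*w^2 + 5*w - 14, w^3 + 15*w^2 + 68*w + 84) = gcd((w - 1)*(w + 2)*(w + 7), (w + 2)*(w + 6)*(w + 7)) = w^2 + 9*w + 14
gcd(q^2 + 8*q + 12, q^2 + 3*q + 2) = q + 2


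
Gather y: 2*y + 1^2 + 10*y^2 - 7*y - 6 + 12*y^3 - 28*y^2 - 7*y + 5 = 12*y^3 - 18*y^2 - 12*y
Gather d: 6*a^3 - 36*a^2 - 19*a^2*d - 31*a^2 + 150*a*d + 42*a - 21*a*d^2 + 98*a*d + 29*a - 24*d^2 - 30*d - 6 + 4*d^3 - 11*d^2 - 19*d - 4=6*a^3 - 67*a^2 + 71*a + 4*d^3 + d^2*(-21*a - 35) + d*(-19*a^2 + 248*a - 49) - 10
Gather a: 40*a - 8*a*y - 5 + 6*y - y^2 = a*(40 - 8*y) - y^2 + 6*y - 5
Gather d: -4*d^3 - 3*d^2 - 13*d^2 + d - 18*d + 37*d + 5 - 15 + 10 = -4*d^3 - 16*d^2 + 20*d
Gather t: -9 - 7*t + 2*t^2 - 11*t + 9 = 2*t^2 - 18*t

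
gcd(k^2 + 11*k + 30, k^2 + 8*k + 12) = k + 6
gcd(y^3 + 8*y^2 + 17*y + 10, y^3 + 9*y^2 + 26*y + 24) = y + 2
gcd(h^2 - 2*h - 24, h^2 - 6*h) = h - 6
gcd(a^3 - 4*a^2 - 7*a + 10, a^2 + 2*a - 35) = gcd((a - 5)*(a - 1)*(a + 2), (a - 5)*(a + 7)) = a - 5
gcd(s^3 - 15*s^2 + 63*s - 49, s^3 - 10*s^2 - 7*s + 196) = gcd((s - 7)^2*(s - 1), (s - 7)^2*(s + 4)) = s^2 - 14*s + 49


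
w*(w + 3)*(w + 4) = w^3 + 7*w^2 + 12*w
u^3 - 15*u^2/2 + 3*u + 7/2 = (u - 7)*(u - 1)*(u + 1/2)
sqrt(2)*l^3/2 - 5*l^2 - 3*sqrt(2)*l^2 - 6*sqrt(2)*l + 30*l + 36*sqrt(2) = (l - 6)*(l - 6*sqrt(2))*(sqrt(2)*l/2 + 1)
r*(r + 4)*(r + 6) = r^3 + 10*r^2 + 24*r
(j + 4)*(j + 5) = j^2 + 9*j + 20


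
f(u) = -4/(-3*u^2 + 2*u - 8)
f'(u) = -4*(6*u - 2)/(-3*u^2 + 2*u - 8)^2 = 8*(1 - 3*u)/(3*u^2 - 2*u + 8)^2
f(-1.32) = 0.25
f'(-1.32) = 0.16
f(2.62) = 0.17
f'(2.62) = -0.10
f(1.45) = 0.35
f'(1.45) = -0.21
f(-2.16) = 0.15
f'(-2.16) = 0.09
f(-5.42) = 0.04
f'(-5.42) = 0.01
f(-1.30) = 0.26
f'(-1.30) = 0.16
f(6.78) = 0.03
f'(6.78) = -0.01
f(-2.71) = 0.11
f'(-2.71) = 0.06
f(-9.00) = 0.01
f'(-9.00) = 0.00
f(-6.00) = 0.03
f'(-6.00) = 0.01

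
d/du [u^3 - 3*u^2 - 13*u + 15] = 3*u^2 - 6*u - 13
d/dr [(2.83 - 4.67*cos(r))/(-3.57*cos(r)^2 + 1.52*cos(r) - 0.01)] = (16.6719*cos(r)^2 - 20.2062*cos(r) + 4.2549)*sin(r)/(12.7449*cos(r)^4 - 10.8528*cos(r)^3 + 2.3818*cos(r)^2 - 0.0304*cos(r) + 0.0001)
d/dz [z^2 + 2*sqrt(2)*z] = 2*z + 2*sqrt(2)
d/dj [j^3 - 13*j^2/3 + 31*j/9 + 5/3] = 3*j^2 - 26*j/3 + 31/9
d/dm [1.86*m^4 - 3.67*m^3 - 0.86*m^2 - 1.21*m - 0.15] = 7.44*m^3 - 11.01*m^2 - 1.72*m - 1.21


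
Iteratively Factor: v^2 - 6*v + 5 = (v - 1)*(v - 5)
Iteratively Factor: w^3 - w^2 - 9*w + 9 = (w - 3)*(w^2 + 2*w - 3) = (w - 3)*(w - 1)*(w + 3)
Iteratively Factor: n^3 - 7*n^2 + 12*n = (n)*(n^2 - 7*n + 12) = n*(n - 4)*(n - 3)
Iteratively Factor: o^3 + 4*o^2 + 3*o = (o + 3)*(o^2 + o) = (o + 1)*(o + 3)*(o)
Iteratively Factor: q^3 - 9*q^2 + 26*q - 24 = (q - 2)*(q^2 - 7*q + 12) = (q - 3)*(q - 2)*(q - 4)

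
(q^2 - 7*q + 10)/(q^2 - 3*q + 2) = (q - 5)/(q - 1)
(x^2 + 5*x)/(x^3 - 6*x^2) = (x + 5)/(x*(x - 6))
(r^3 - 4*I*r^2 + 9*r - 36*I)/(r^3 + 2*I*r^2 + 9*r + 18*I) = (r - 4*I)/(r + 2*I)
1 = 1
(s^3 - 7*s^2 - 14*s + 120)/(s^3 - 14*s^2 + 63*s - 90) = (s + 4)/(s - 3)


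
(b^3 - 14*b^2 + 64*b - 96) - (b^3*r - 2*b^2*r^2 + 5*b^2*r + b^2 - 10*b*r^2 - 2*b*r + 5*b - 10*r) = -b^3*r + b^3 + 2*b^2*r^2 - 5*b^2*r - 15*b^2 + 10*b*r^2 + 2*b*r + 59*b + 10*r - 96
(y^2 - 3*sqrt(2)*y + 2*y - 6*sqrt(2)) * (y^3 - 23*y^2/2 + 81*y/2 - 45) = y^5 - 19*y^4/2 - 3*sqrt(2)*y^4 + 35*y^3/2 + 57*sqrt(2)*y^3/2 - 105*sqrt(2)*y^2/2 + 36*y^2 - 108*sqrt(2)*y - 90*y + 270*sqrt(2)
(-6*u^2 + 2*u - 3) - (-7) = -6*u^2 + 2*u + 4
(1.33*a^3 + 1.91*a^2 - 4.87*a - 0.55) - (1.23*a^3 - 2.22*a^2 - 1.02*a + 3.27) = 0.1*a^3 + 4.13*a^2 - 3.85*a - 3.82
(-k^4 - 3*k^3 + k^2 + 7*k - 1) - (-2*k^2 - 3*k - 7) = -k^4 - 3*k^3 + 3*k^2 + 10*k + 6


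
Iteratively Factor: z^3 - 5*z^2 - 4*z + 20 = (z + 2)*(z^2 - 7*z + 10) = (z - 5)*(z + 2)*(z - 2)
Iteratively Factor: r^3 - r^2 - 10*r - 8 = (r + 2)*(r^2 - 3*r - 4) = (r - 4)*(r + 2)*(r + 1)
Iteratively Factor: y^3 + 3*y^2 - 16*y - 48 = (y + 3)*(y^2 - 16) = (y - 4)*(y + 3)*(y + 4)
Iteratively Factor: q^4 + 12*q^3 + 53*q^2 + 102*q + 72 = (q + 3)*(q^3 + 9*q^2 + 26*q + 24) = (q + 3)^2*(q^2 + 6*q + 8) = (q + 2)*(q + 3)^2*(q + 4)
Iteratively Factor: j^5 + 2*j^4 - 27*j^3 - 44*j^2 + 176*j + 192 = (j + 4)*(j^4 - 2*j^3 - 19*j^2 + 32*j + 48) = (j + 1)*(j + 4)*(j^3 - 3*j^2 - 16*j + 48) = (j - 4)*(j + 1)*(j + 4)*(j^2 + j - 12) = (j - 4)*(j - 3)*(j + 1)*(j + 4)*(j + 4)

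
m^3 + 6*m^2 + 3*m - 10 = (m - 1)*(m + 2)*(m + 5)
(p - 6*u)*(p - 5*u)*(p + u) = p^3 - 10*p^2*u + 19*p*u^2 + 30*u^3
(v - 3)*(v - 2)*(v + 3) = v^3 - 2*v^2 - 9*v + 18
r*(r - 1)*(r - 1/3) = r^3 - 4*r^2/3 + r/3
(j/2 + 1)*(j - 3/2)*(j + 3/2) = j^3/2 + j^2 - 9*j/8 - 9/4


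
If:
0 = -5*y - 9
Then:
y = -9/5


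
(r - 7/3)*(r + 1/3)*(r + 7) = r^3 + 5*r^2 - 133*r/9 - 49/9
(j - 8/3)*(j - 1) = j^2 - 11*j/3 + 8/3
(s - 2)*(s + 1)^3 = s^4 + s^3 - 3*s^2 - 5*s - 2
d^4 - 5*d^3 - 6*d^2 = d^2*(d - 6)*(d + 1)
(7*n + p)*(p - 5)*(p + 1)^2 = 7*n*p^3 - 21*n*p^2 - 63*n*p - 35*n + p^4 - 3*p^3 - 9*p^2 - 5*p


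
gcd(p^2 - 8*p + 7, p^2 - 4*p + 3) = p - 1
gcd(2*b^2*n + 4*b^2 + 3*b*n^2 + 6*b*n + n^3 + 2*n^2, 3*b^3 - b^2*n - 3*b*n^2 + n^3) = b + n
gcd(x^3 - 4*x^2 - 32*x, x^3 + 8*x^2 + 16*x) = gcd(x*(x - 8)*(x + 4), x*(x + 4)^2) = x^2 + 4*x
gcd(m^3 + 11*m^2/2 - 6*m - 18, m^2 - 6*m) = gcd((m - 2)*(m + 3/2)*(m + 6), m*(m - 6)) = 1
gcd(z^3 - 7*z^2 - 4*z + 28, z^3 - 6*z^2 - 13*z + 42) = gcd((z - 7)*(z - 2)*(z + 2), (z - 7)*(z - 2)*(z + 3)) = z^2 - 9*z + 14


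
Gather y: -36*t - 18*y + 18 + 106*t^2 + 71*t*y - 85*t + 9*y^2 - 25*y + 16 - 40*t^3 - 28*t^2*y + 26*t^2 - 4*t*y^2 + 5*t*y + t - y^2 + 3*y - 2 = -40*t^3 + 132*t^2 - 120*t + y^2*(8 - 4*t) + y*(-28*t^2 + 76*t - 40) + 32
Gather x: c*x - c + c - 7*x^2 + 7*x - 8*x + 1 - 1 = -7*x^2 + x*(c - 1)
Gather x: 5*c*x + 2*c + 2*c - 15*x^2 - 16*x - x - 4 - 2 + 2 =4*c - 15*x^2 + x*(5*c - 17) - 4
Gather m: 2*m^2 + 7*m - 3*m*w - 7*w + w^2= 2*m^2 + m*(7 - 3*w) + w^2 - 7*w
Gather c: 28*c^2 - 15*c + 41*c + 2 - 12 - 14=28*c^2 + 26*c - 24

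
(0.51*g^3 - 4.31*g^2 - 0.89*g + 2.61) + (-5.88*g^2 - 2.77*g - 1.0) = 0.51*g^3 - 10.19*g^2 - 3.66*g + 1.61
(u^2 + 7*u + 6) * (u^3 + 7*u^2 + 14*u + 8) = u^5 + 14*u^4 + 69*u^3 + 148*u^2 + 140*u + 48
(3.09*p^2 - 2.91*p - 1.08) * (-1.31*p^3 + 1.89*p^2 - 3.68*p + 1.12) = -4.0479*p^5 + 9.6522*p^4 - 15.4563*p^3 + 12.1284*p^2 + 0.7152*p - 1.2096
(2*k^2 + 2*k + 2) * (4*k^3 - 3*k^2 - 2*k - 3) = 8*k^5 + 2*k^4 - 2*k^3 - 16*k^2 - 10*k - 6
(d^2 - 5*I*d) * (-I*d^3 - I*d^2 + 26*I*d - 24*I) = -I*d^5 - 5*d^4 - I*d^4 - 5*d^3 + 26*I*d^3 + 130*d^2 - 24*I*d^2 - 120*d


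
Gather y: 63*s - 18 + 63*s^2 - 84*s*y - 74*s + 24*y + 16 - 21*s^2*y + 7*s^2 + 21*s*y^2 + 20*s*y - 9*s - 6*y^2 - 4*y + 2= 70*s^2 - 20*s + y^2*(21*s - 6) + y*(-21*s^2 - 64*s + 20)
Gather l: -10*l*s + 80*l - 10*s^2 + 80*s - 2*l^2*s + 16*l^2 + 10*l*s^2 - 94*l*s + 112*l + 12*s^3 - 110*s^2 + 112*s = l^2*(16 - 2*s) + l*(10*s^2 - 104*s + 192) + 12*s^3 - 120*s^2 + 192*s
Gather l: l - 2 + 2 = l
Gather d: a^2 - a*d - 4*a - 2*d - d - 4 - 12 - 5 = a^2 - 4*a + d*(-a - 3) - 21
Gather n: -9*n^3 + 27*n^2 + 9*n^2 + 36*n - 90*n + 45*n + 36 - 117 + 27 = -9*n^3 + 36*n^2 - 9*n - 54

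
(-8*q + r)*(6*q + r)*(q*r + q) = -48*q^3*r - 48*q^3 - 2*q^2*r^2 - 2*q^2*r + q*r^3 + q*r^2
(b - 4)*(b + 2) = b^2 - 2*b - 8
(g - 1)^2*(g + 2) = g^3 - 3*g + 2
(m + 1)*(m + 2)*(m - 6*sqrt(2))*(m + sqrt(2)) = m^4 - 5*sqrt(2)*m^3 + 3*m^3 - 15*sqrt(2)*m^2 - 10*m^2 - 36*m - 10*sqrt(2)*m - 24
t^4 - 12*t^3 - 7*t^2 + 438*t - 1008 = (t - 8)*(t - 7)*(t - 3)*(t + 6)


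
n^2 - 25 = (n - 5)*(n + 5)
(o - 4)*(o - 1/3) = o^2 - 13*o/3 + 4/3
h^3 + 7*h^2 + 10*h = h*(h + 2)*(h + 5)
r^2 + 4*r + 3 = (r + 1)*(r + 3)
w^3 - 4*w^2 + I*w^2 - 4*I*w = w*(w - 4)*(w + I)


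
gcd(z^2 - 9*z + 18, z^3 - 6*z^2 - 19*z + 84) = z - 3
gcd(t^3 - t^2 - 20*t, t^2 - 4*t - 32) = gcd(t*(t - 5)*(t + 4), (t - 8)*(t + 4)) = t + 4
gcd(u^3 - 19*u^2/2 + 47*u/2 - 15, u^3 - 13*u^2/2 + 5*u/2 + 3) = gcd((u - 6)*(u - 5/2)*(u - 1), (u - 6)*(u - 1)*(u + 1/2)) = u^2 - 7*u + 6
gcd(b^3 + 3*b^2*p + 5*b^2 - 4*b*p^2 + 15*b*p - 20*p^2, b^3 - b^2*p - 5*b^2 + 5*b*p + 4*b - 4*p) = -b + p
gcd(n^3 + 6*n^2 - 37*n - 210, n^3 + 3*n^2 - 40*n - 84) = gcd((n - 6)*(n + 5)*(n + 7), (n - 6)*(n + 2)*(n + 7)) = n^2 + n - 42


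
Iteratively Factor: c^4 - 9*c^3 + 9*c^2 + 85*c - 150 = (c - 5)*(c^3 - 4*c^2 - 11*c + 30) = (c - 5)*(c + 3)*(c^2 - 7*c + 10) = (c - 5)^2*(c + 3)*(c - 2)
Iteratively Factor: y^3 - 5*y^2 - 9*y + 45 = (y + 3)*(y^2 - 8*y + 15) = (y - 3)*(y + 3)*(y - 5)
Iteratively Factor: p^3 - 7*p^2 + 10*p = (p - 2)*(p^2 - 5*p) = p*(p - 2)*(p - 5)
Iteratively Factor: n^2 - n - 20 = (n + 4)*(n - 5)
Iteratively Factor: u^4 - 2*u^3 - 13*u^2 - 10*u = (u)*(u^3 - 2*u^2 - 13*u - 10) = u*(u + 2)*(u^2 - 4*u - 5) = u*(u + 1)*(u + 2)*(u - 5)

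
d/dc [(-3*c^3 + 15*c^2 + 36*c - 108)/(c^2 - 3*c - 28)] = 3*(-c^4 + 6*c^3 + 57*c^2 - 208*c - 444)/(c^4 - 6*c^3 - 47*c^2 + 168*c + 784)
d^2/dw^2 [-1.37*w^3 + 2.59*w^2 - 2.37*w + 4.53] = 5.18 - 8.22*w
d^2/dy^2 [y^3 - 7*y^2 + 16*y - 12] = 6*y - 14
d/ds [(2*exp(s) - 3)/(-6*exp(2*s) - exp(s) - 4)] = ((2*exp(s) - 3)*(12*exp(s) + 1) - 12*exp(2*s) - 2*exp(s) - 8)*exp(s)/(6*exp(2*s) + exp(s) + 4)^2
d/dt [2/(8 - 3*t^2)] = 12*t/(3*t^2 - 8)^2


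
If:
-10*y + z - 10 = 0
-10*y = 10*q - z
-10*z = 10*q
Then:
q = 1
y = -11/10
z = -1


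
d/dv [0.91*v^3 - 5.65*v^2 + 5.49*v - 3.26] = 2.73*v^2 - 11.3*v + 5.49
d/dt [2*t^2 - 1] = 4*t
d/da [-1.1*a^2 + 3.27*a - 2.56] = 3.27 - 2.2*a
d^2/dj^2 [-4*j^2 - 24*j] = -8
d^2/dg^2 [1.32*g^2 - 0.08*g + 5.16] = 2.64000000000000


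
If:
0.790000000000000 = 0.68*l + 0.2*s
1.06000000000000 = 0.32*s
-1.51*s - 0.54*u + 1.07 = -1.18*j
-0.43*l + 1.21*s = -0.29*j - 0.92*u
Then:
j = 1.20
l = 0.19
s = 3.31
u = -4.65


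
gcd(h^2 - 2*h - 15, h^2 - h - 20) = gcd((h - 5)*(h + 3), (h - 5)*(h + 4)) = h - 5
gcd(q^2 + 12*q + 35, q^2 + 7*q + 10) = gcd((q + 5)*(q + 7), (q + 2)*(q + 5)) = q + 5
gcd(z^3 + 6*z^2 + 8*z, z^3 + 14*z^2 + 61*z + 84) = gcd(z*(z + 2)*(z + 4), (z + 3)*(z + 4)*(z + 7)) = z + 4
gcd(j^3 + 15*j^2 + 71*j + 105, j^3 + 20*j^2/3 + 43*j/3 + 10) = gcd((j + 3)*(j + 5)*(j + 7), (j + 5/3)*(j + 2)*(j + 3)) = j + 3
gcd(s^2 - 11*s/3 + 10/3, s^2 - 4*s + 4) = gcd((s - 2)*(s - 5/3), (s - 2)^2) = s - 2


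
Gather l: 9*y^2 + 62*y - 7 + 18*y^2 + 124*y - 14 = 27*y^2 + 186*y - 21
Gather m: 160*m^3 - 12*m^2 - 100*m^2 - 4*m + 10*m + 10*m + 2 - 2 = 160*m^3 - 112*m^2 + 16*m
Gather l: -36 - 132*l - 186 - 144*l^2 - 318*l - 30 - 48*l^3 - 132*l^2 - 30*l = -48*l^3 - 276*l^2 - 480*l - 252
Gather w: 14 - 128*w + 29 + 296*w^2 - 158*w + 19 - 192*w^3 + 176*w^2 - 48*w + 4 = -192*w^3 + 472*w^2 - 334*w + 66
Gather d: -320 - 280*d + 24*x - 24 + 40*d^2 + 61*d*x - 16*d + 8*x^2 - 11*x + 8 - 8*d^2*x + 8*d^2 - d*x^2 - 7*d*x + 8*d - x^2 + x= d^2*(48 - 8*x) + d*(-x^2 + 54*x - 288) + 7*x^2 + 14*x - 336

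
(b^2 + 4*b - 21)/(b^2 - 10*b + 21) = (b + 7)/(b - 7)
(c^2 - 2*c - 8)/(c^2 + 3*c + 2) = (c - 4)/(c + 1)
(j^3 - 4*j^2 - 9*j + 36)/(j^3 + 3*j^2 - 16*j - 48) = (j - 3)/(j + 4)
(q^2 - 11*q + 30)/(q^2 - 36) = (q - 5)/(q + 6)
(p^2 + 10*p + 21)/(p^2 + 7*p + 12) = (p + 7)/(p + 4)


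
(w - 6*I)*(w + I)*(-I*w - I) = -I*w^3 - 5*w^2 - I*w^2 - 5*w - 6*I*w - 6*I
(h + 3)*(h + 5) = h^2 + 8*h + 15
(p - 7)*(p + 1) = p^2 - 6*p - 7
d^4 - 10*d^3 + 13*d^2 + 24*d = d*(d - 8)*(d - 3)*(d + 1)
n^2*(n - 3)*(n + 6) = n^4 + 3*n^3 - 18*n^2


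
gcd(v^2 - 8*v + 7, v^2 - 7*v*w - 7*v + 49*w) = v - 7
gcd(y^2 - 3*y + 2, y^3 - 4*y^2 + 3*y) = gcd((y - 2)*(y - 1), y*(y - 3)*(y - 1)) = y - 1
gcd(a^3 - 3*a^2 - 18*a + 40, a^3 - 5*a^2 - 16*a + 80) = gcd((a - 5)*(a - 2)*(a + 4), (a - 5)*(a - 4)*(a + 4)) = a^2 - a - 20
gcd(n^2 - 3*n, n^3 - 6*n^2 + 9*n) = n^2 - 3*n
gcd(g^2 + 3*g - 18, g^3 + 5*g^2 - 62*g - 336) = g + 6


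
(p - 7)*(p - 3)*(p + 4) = p^3 - 6*p^2 - 19*p + 84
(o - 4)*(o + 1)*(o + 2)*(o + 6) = o^4 + 5*o^3 - 16*o^2 - 68*o - 48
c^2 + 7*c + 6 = (c + 1)*(c + 6)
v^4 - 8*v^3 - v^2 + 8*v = v*(v - 8)*(v - 1)*(v + 1)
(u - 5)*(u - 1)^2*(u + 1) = u^4 - 6*u^3 + 4*u^2 + 6*u - 5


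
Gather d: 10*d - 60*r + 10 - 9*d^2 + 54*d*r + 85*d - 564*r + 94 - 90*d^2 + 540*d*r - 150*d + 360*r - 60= -99*d^2 + d*(594*r - 55) - 264*r + 44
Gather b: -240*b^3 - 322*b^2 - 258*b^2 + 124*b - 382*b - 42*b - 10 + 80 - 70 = -240*b^3 - 580*b^2 - 300*b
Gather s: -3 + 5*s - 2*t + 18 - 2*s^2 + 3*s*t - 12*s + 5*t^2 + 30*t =-2*s^2 + s*(3*t - 7) + 5*t^2 + 28*t + 15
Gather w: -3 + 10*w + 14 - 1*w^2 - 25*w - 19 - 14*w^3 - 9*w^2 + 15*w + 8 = -14*w^3 - 10*w^2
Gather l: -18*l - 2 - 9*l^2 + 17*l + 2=-9*l^2 - l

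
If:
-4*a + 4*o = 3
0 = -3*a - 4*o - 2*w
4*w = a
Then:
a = -2/5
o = 7/20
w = -1/10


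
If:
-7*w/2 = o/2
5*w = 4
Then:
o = -28/5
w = 4/5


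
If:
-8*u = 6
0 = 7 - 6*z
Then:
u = -3/4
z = 7/6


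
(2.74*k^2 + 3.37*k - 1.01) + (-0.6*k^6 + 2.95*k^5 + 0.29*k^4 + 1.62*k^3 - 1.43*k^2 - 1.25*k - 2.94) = -0.6*k^6 + 2.95*k^5 + 0.29*k^4 + 1.62*k^3 + 1.31*k^2 + 2.12*k - 3.95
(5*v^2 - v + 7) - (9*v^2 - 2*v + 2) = -4*v^2 + v + 5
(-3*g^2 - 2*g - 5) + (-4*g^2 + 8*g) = -7*g^2 + 6*g - 5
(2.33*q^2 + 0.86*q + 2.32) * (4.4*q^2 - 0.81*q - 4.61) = 10.252*q^4 + 1.8967*q^3 - 1.2299*q^2 - 5.8438*q - 10.6952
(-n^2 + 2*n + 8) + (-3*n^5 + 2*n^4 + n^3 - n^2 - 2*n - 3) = -3*n^5 + 2*n^4 + n^3 - 2*n^2 + 5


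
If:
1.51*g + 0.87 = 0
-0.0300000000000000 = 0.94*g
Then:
No Solution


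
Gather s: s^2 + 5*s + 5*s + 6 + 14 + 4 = s^2 + 10*s + 24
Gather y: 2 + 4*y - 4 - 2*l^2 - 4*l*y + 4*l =-2*l^2 + 4*l + y*(4 - 4*l) - 2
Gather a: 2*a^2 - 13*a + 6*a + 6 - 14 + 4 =2*a^2 - 7*a - 4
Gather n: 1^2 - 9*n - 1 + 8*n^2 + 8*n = 8*n^2 - n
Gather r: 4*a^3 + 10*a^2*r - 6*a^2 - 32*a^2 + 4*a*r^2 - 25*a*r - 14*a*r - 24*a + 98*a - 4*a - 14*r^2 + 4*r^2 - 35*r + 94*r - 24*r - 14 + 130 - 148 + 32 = 4*a^3 - 38*a^2 + 70*a + r^2*(4*a - 10) + r*(10*a^2 - 39*a + 35)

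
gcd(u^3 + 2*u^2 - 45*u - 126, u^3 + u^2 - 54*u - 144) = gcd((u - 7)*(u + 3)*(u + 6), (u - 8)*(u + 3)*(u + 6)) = u^2 + 9*u + 18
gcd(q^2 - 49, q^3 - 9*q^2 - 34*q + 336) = q - 7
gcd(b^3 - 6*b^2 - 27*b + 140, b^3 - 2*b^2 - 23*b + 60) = b^2 + b - 20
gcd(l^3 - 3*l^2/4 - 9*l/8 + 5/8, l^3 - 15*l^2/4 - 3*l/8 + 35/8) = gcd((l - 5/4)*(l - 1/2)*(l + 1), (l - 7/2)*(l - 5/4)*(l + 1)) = l^2 - l/4 - 5/4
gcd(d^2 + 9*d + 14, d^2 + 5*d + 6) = d + 2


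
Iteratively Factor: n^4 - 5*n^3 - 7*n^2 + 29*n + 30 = (n - 3)*(n^3 - 2*n^2 - 13*n - 10) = (n - 5)*(n - 3)*(n^2 + 3*n + 2) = (n - 5)*(n - 3)*(n + 1)*(n + 2)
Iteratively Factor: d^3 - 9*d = (d + 3)*(d^2 - 3*d) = d*(d + 3)*(d - 3)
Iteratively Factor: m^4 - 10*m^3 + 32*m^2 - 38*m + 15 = (m - 3)*(m^3 - 7*m^2 + 11*m - 5) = (m - 5)*(m - 3)*(m^2 - 2*m + 1) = (m - 5)*(m - 3)*(m - 1)*(m - 1)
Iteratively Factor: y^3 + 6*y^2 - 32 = (y - 2)*(y^2 + 8*y + 16) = (y - 2)*(y + 4)*(y + 4)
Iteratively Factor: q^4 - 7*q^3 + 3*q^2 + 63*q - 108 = (q - 3)*(q^3 - 4*q^2 - 9*q + 36) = (q - 3)*(q + 3)*(q^2 - 7*q + 12) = (q - 4)*(q - 3)*(q + 3)*(q - 3)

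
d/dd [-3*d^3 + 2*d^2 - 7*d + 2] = -9*d^2 + 4*d - 7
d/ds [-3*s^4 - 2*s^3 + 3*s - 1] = -12*s^3 - 6*s^2 + 3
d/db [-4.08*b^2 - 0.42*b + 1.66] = -8.16*b - 0.42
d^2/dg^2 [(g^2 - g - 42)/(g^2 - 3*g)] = 4*(g^3 - 63*g^2 + 189*g - 189)/(g^3*(g^3 - 9*g^2 + 27*g - 27))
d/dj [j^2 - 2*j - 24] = 2*j - 2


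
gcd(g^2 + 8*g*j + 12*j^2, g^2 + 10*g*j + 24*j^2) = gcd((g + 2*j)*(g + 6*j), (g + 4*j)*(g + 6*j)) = g + 6*j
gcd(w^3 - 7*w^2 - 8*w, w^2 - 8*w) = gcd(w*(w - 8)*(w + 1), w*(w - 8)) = w^2 - 8*w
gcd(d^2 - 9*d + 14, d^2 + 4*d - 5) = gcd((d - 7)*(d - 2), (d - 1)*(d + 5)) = 1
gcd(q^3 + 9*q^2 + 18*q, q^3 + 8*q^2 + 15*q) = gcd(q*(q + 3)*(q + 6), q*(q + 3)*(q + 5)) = q^2 + 3*q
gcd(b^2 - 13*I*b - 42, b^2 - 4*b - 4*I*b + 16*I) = 1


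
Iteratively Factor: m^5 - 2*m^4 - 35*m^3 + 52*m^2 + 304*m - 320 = (m - 4)*(m^4 + 2*m^3 - 27*m^2 - 56*m + 80) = (m - 4)*(m + 4)*(m^3 - 2*m^2 - 19*m + 20) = (m - 4)*(m - 1)*(m + 4)*(m^2 - m - 20) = (m - 5)*(m - 4)*(m - 1)*(m + 4)*(m + 4)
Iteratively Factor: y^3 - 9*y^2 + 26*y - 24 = (y - 2)*(y^2 - 7*y + 12) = (y - 4)*(y - 2)*(y - 3)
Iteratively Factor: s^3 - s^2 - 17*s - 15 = (s + 3)*(s^2 - 4*s - 5) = (s - 5)*(s + 3)*(s + 1)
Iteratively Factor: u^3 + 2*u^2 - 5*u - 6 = (u + 1)*(u^2 + u - 6) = (u - 2)*(u + 1)*(u + 3)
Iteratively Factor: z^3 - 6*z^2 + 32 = (z - 4)*(z^2 - 2*z - 8) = (z - 4)*(z + 2)*(z - 4)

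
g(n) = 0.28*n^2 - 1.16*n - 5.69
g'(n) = 0.56*n - 1.16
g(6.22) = -2.07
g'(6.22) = 2.32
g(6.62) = -1.10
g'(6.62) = 2.55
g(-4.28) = 4.40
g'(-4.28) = -3.56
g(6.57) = -1.23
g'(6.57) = 2.52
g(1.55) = -6.82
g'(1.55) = -0.29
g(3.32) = -6.45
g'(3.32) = 0.70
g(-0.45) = -5.11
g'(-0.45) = -1.41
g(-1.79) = -2.72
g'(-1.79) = -2.16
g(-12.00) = 48.55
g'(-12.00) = -7.88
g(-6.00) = 11.35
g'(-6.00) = -4.52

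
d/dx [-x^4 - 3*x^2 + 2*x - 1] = -4*x^3 - 6*x + 2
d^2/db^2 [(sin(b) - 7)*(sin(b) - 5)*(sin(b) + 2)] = -9*sin(b)^3 + 40*sin(b)^2 - 5*sin(b) - 20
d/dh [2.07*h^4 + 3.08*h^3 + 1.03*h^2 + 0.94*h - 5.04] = 8.28*h^3 + 9.24*h^2 + 2.06*h + 0.94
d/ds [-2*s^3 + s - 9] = 1 - 6*s^2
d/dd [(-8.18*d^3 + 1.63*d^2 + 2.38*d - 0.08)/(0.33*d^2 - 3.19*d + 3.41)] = (-2.6994*d^4 + 52.1884*d^3 - 89.6665*d^2 + 11.1694*d + 7.8606)/(0.1089*d^4 - 2.1054*d^3 + 12.4267*d^2 - 21.7558*d + 11.6281)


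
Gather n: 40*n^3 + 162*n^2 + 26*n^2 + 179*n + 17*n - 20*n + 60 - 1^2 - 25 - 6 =40*n^3 + 188*n^2 + 176*n + 28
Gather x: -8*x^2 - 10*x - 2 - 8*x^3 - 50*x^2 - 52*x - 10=-8*x^3 - 58*x^2 - 62*x - 12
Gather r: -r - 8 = -r - 8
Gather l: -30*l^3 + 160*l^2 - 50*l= -30*l^3 + 160*l^2 - 50*l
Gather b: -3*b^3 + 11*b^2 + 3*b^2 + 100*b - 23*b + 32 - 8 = -3*b^3 + 14*b^2 + 77*b + 24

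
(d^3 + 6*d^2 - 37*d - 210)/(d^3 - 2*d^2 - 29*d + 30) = (d + 7)/(d - 1)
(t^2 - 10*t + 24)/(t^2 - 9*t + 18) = (t - 4)/(t - 3)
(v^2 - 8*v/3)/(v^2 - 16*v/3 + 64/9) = 3*v/(3*v - 8)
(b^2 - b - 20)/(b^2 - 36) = (b^2 - b - 20)/(b^2 - 36)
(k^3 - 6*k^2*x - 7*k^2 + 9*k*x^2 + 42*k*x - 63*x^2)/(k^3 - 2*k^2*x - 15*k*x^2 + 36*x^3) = (k - 7)/(k + 4*x)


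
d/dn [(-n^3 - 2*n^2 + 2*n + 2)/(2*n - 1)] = (-4*n^3 - n^2 + 4*n - 6)/(4*n^2 - 4*n + 1)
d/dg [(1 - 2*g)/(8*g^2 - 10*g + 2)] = (8*g^2 - 8*g + 3)/(2*(16*g^4 - 40*g^3 + 33*g^2 - 10*g + 1))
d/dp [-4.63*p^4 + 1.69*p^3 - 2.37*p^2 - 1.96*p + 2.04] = -18.52*p^3 + 5.07*p^2 - 4.74*p - 1.96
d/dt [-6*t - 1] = -6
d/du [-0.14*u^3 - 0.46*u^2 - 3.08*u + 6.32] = -0.42*u^2 - 0.92*u - 3.08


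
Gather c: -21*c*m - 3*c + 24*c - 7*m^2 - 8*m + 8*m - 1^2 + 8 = c*(21 - 21*m) - 7*m^2 + 7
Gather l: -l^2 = -l^2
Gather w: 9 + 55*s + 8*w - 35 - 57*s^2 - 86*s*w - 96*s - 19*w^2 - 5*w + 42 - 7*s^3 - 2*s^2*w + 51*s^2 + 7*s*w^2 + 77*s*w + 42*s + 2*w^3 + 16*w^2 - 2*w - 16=-7*s^3 - 6*s^2 + s + 2*w^3 + w^2*(7*s - 3) + w*(-2*s^2 - 9*s + 1)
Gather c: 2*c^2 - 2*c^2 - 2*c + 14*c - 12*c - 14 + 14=0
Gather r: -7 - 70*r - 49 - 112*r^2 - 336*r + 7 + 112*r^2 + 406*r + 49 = 0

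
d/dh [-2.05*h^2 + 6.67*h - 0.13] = 6.67 - 4.1*h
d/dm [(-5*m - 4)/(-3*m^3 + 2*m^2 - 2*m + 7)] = (-30*m^3 - 26*m^2 + 16*m - 43)/(9*m^6 - 12*m^5 + 16*m^4 - 50*m^3 + 32*m^2 - 28*m + 49)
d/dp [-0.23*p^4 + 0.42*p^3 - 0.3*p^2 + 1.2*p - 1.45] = -0.92*p^3 + 1.26*p^2 - 0.6*p + 1.2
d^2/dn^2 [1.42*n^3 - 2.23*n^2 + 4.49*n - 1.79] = 8.52*n - 4.46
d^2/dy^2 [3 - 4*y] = 0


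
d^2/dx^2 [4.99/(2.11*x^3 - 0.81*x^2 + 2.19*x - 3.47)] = ((8.0838 - 63.1734*x)*(2.11*x^3 - 0.81*x^2 + 2.19*x - 3.47) + 4.99*(6.33*x^2 - 1.62*x + 2.19)*(12.66*x^2 - 3.24*x + 4.38))/(2.11*x^3 - 0.81*x^2 + 2.19*x - 3.47)^3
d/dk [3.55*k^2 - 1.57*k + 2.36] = 7.1*k - 1.57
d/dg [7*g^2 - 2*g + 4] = 14*g - 2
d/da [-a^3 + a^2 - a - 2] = -3*a^2 + 2*a - 1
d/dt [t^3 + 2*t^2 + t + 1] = 3*t^2 + 4*t + 1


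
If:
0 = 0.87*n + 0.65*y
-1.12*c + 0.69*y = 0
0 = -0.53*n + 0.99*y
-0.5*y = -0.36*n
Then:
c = 0.00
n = 0.00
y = 0.00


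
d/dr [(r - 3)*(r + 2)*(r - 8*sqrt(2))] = 3*r^2 - 16*sqrt(2)*r - 2*r - 6 + 8*sqrt(2)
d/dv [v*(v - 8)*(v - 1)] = 3*v^2 - 18*v + 8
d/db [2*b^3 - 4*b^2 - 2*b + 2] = 6*b^2 - 8*b - 2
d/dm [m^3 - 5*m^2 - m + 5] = 3*m^2 - 10*m - 1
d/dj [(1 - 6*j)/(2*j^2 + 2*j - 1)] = 4*(3*j^2 - j + 1)/(4*j^4 + 8*j^3 - 4*j + 1)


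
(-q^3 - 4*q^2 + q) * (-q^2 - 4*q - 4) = q^5 + 8*q^4 + 19*q^3 + 12*q^2 - 4*q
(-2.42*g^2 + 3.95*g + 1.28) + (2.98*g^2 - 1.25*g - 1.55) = 0.56*g^2 + 2.7*g - 0.27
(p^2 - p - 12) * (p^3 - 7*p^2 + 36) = p^5 - 8*p^4 - 5*p^3 + 120*p^2 - 36*p - 432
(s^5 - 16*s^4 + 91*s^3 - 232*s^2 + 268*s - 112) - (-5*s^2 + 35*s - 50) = s^5 - 16*s^4 + 91*s^3 - 227*s^2 + 233*s - 62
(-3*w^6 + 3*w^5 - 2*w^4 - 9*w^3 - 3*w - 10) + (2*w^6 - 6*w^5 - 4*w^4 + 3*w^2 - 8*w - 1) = -w^6 - 3*w^5 - 6*w^4 - 9*w^3 + 3*w^2 - 11*w - 11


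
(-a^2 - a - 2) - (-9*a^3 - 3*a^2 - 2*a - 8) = 9*a^3 + 2*a^2 + a + 6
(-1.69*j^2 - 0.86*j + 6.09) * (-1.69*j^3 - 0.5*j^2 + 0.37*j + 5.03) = 2.8561*j^5 + 2.2984*j^4 - 10.4874*j^3 - 11.8639*j^2 - 2.0725*j + 30.6327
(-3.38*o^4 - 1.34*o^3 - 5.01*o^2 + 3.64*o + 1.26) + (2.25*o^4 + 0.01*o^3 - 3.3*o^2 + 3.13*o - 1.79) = -1.13*o^4 - 1.33*o^3 - 8.31*o^2 + 6.77*o - 0.53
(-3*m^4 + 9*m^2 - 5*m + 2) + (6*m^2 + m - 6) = -3*m^4 + 15*m^2 - 4*m - 4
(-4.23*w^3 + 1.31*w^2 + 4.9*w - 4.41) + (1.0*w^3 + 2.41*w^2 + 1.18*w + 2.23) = -3.23*w^3 + 3.72*w^2 + 6.08*w - 2.18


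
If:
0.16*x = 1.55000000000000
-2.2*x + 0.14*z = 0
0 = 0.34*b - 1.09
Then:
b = 3.21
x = 9.69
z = 152.23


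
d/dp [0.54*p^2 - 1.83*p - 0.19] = 1.08*p - 1.83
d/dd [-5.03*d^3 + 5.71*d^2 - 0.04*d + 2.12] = -15.09*d^2 + 11.42*d - 0.04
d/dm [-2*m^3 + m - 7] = 1 - 6*m^2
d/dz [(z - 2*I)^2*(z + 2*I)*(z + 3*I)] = 4*z^3 + 3*I*z^2 + 20*z + 4*I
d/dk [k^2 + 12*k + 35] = 2*k + 12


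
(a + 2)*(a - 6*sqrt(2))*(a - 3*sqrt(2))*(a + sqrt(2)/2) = a^4 - 17*sqrt(2)*a^3/2 + 2*a^3 - 17*sqrt(2)*a^2 + 27*a^2 + 18*sqrt(2)*a + 54*a + 36*sqrt(2)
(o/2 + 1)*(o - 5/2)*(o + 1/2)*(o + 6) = o^4/2 + 3*o^3 - 21*o^2/8 - 17*o - 15/2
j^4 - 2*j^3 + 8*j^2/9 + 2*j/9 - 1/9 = (j - 1)^2*(j - 1/3)*(j + 1/3)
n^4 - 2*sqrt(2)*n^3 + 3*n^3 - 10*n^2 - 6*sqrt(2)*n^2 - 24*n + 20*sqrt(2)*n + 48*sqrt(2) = (n - 3)*(n + 2)*(n + 4)*(n - 2*sqrt(2))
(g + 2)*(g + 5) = g^2 + 7*g + 10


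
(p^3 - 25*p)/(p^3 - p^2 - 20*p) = (p + 5)/(p + 4)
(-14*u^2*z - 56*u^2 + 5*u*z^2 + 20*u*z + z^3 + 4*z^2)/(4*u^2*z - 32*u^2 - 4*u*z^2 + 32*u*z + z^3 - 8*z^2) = (7*u*z + 28*u + z^2 + 4*z)/(-2*u*z + 16*u + z^2 - 8*z)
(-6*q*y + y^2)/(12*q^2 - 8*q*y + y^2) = y/(-2*q + y)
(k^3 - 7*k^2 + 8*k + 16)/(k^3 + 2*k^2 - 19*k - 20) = (k - 4)/(k + 5)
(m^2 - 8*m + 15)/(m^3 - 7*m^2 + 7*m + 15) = 1/(m + 1)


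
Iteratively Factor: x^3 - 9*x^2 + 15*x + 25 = (x - 5)*(x^2 - 4*x - 5) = (x - 5)*(x + 1)*(x - 5)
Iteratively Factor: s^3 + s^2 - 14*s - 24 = (s + 3)*(s^2 - 2*s - 8) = (s - 4)*(s + 3)*(s + 2)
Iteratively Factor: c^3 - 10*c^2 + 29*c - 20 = (c - 5)*(c^2 - 5*c + 4) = (c - 5)*(c - 4)*(c - 1)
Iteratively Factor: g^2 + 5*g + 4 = (g + 4)*(g + 1)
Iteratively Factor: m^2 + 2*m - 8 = (m + 4)*(m - 2)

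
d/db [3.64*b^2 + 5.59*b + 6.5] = 7.28*b + 5.59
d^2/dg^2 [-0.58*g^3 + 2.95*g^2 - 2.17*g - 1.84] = 5.9 - 3.48*g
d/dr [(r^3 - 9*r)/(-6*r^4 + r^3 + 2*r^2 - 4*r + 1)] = (6*r^6 - 160*r^4 + 10*r^3 + 21*r^2 - 9)/(36*r^8 - 12*r^7 - 23*r^6 + 52*r^5 - 16*r^4 - 14*r^3 + 20*r^2 - 8*r + 1)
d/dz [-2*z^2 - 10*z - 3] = -4*z - 10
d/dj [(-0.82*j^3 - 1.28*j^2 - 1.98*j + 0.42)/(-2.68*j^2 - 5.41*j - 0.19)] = (2.1976*j^4 + 8.8724*j^3 + 2.0858*j^2 + 2.7376*j + 2.6484)/(7.1824*j^4 + 28.9976*j^3 + 30.2865*j^2 + 2.0558*j + 0.0361)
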